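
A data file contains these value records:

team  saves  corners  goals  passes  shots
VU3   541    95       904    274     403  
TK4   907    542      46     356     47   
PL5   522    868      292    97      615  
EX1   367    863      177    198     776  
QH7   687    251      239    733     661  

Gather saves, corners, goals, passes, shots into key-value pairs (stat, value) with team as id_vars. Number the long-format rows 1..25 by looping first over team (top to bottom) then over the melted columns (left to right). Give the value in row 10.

25 rows total (5 × 5). Row 10: index ⌊(10-1)/5⌋ = 1 into team → TK4; (10-1) mod 5 = 4 into the melted columns → shots.
So row 10 is (TK4, shots, 47); value = 47.

47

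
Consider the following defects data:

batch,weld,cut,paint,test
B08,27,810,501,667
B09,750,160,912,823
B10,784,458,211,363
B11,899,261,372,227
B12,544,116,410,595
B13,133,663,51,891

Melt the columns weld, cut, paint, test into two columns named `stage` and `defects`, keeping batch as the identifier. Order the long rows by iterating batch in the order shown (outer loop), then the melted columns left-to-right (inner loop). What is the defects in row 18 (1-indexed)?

116

24 rows total (6 × 4). Row 18: index ⌊(18-1)/4⌋ = 4 into batch → B12; (18-1) mod 4 = 1 into the melted columns → cut.
So row 18 is (B12, cut, 116); defects = 116.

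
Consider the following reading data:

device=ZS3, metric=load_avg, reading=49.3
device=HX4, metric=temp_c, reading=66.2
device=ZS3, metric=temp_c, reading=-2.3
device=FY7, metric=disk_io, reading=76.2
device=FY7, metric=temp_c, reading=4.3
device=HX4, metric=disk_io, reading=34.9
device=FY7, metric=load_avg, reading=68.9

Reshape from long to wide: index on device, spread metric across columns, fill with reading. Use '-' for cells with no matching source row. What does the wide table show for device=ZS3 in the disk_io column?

No long-format row has device=ZS3 and metric=disk_io, so the cell is -.

-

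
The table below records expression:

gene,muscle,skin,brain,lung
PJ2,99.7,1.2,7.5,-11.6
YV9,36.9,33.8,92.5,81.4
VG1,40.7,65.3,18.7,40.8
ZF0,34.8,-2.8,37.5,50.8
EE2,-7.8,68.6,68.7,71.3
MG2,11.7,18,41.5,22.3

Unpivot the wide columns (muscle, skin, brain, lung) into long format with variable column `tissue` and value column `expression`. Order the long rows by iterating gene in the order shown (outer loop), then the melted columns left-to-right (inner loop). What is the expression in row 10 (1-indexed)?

24 rows total (6 × 4). Row 10: index ⌊(10-1)/4⌋ = 2 into gene → VG1; (10-1) mod 4 = 1 into the melted columns → skin.
So row 10 is (VG1, skin, 65.3); expression = 65.3.

65.3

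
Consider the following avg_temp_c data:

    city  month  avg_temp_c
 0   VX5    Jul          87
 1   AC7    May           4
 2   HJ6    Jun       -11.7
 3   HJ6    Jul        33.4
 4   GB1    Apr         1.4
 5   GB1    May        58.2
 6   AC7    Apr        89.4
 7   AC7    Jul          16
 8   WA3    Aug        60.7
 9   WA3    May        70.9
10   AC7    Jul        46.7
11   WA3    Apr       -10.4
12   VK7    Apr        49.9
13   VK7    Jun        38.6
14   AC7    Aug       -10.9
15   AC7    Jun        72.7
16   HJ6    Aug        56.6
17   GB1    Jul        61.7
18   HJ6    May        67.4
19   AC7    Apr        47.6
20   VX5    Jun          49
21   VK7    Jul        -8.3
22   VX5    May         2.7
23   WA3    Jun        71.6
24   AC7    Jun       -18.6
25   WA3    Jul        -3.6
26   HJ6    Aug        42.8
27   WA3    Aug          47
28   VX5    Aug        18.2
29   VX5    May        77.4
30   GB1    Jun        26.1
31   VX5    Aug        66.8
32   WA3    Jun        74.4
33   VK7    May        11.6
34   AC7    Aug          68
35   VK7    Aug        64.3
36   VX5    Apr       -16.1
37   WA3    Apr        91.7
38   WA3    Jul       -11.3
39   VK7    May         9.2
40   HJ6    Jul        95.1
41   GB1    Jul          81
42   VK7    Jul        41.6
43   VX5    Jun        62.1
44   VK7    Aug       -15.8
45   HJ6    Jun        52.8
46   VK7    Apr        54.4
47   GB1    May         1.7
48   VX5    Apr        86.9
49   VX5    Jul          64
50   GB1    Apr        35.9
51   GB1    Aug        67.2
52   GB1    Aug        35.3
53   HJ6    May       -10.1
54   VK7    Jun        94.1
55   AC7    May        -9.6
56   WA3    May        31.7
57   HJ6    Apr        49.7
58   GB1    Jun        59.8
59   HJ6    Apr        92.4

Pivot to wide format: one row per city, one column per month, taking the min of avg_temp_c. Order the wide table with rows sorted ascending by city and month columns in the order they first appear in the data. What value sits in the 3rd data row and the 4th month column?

49.7

With rows sorted ascending by city, row 3 is city=HJ6. month columns in first-appearance order: Jul, May, Jun, Apr, Aug; column 4 is Apr.
Long rows with city=HJ6, month=Apr: min(49.7, 92.4) = 49.7.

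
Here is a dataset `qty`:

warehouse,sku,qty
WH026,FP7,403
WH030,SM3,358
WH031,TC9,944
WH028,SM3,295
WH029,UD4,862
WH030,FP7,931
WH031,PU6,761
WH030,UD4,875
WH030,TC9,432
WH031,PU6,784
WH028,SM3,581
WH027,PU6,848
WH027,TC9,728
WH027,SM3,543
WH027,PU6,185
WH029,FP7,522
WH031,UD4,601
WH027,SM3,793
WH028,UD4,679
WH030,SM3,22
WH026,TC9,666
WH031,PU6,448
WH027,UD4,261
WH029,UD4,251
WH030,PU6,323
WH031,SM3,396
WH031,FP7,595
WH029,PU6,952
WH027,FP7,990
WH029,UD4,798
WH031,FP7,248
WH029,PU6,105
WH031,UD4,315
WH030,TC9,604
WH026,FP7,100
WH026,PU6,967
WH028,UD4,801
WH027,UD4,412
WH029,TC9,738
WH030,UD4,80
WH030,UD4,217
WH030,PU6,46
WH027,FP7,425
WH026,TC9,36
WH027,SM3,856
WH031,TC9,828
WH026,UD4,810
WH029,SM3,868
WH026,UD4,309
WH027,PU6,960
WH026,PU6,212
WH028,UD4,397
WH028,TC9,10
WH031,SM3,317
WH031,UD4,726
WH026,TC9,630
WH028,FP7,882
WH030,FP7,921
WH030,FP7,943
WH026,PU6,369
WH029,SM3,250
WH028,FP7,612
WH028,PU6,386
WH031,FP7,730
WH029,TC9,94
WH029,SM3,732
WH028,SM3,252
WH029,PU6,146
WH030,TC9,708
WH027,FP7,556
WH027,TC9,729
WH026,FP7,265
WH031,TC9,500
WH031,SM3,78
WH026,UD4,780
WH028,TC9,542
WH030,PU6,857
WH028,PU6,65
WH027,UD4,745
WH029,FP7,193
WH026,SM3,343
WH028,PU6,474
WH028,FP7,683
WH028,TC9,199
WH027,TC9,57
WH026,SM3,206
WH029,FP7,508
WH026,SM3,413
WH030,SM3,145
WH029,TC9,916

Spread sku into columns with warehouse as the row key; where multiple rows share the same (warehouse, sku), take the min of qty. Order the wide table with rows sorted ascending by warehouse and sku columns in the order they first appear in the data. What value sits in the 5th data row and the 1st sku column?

921

With rows sorted ascending by warehouse, row 5 is warehouse=WH030. sku columns in first-appearance order: FP7, SM3, TC9, UD4, PU6; column 1 is FP7.
Long rows with warehouse=WH030, sku=FP7: min(931, 921, 943) = 921.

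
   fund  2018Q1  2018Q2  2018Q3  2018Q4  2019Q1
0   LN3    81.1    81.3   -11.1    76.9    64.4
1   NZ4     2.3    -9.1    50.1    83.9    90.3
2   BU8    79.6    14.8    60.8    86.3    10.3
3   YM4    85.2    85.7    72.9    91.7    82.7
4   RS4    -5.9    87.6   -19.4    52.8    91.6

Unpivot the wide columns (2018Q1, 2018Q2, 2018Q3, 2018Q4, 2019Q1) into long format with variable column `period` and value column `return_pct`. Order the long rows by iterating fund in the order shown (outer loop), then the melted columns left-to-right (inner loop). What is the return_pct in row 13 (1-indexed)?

25 rows total (5 × 5). Row 13: index ⌊(13-1)/5⌋ = 2 into fund → BU8; (13-1) mod 5 = 2 into the melted columns → 2018Q3.
So row 13 is (BU8, 2018Q3, 60.8); return_pct = 60.8.

60.8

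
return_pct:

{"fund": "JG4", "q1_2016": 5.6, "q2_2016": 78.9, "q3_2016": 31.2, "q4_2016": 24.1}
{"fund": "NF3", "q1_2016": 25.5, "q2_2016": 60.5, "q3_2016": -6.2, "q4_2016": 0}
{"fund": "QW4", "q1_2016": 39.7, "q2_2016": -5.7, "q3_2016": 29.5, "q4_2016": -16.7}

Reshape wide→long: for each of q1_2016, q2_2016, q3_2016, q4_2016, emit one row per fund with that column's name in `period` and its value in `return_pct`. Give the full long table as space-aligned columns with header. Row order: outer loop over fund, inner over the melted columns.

Each (fund, column) pair becomes one row: 3 × 4 = 12 rows.
For example, (JG4, q1_2016) → return_pct=5.6.

fund  period   return_pct
JG4   q1_2016  5.6       
JG4   q2_2016  78.9      
JG4   q3_2016  31.2      
JG4   q4_2016  24.1      
NF3   q1_2016  25.5      
NF3   q2_2016  60.5      
NF3   q3_2016  -6.2      
NF3   q4_2016  0         
QW4   q1_2016  39.7      
QW4   q2_2016  -5.7      
QW4   q3_2016  29.5      
QW4   q4_2016  -16.7     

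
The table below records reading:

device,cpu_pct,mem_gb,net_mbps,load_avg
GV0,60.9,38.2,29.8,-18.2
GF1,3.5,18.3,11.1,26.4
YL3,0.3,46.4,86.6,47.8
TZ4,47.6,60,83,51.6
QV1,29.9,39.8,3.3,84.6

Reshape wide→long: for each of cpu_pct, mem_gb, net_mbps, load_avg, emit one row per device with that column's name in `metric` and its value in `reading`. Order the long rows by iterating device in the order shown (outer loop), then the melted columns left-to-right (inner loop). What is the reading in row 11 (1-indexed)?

20 rows total (5 × 4). Row 11: index ⌊(11-1)/4⌋ = 2 into device → YL3; (11-1) mod 4 = 2 into the melted columns → net_mbps.
So row 11 is (YL3, net_mbps, 86.6); reading = 86.6.

86.6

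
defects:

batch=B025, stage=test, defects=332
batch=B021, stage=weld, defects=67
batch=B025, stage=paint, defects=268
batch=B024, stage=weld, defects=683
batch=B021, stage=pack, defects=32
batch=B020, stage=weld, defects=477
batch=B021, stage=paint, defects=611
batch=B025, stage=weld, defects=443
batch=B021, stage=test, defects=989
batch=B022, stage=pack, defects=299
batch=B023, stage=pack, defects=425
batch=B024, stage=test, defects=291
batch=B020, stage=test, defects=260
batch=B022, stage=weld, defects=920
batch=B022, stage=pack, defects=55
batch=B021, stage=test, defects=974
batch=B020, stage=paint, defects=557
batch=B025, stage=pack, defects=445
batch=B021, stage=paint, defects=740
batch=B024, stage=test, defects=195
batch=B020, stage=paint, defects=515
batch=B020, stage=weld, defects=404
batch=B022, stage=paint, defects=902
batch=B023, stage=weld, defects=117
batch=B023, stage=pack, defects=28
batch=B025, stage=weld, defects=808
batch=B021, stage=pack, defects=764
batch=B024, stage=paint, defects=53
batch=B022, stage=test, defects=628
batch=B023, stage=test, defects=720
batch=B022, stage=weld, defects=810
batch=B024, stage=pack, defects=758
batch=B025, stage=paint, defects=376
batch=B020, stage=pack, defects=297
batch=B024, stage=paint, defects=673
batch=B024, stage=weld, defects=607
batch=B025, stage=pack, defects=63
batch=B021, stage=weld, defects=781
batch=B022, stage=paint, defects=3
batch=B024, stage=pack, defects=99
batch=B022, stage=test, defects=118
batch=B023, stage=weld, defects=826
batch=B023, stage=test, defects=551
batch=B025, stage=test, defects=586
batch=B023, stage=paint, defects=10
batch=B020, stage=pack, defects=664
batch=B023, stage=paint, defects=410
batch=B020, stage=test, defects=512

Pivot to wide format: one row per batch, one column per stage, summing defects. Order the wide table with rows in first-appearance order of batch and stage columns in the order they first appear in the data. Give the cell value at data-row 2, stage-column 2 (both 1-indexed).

848

With rows in first-appearance order of batch, row 2 is batch=B021. stage columns in first-appearance order: test, weld, paint, pack; column 2 is weld.
Long rows with batch=B021, stage=weld: 67 + 781 = 848.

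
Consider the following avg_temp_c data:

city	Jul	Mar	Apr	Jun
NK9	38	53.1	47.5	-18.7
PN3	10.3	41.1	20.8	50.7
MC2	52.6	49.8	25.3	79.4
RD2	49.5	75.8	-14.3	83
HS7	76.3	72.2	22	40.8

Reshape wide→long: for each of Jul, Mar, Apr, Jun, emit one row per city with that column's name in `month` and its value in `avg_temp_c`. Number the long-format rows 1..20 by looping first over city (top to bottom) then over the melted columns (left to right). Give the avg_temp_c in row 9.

52.6

20 rows total (5 × 4). Row 9: index ⌊(9-1)/4⌋ = 2 into city → MC2; (9-1) mod 4 = 0 into the melted columns → Jul.
So row 9 is (MC2, Jul, 52.6); avg_temp_c = 52.6.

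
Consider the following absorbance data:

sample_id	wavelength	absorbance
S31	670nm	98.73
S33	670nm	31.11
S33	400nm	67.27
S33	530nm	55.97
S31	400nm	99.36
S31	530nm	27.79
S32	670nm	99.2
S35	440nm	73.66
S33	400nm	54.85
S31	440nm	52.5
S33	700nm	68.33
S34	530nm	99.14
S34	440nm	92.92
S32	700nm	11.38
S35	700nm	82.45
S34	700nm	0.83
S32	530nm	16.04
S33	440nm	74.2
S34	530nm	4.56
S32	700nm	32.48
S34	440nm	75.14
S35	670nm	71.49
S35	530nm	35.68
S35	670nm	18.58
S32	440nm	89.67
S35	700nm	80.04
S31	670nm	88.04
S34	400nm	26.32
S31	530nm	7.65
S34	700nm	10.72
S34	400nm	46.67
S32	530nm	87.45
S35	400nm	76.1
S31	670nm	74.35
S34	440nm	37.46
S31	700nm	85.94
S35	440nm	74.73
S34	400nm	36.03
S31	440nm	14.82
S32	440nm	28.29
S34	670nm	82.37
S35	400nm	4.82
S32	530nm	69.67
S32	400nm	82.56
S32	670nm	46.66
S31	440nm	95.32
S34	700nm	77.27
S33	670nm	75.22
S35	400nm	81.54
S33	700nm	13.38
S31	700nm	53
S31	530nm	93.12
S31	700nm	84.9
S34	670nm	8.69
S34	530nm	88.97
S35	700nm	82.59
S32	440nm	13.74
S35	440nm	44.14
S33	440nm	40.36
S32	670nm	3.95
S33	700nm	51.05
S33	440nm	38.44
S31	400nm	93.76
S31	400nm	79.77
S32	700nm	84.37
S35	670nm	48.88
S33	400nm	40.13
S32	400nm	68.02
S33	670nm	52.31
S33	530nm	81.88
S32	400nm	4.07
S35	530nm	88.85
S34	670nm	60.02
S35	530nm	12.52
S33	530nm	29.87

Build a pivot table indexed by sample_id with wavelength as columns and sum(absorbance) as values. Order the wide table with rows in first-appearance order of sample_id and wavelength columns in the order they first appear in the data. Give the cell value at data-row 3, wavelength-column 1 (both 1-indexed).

149.81

With rows in first-appearance order of sample_id, row 3 is sample_id=S32. wavelength columns in first-appearance order: 670nm, 400nm, 530nm, 440nm, 700nm; column 1 is 670nm.
Long rows with sample_id=S32, wavelength=670nm: 99.2 + 46.66 + 3.95 = 149.81.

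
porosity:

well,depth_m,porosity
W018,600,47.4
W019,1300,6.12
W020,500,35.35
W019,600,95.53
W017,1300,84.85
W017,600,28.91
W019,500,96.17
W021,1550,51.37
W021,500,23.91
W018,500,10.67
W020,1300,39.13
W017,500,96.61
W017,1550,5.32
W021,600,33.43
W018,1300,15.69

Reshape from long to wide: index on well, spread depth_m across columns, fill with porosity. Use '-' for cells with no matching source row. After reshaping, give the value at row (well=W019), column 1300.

The long row with well=W019, depth_m=1300 has porosity=6.12.

6.12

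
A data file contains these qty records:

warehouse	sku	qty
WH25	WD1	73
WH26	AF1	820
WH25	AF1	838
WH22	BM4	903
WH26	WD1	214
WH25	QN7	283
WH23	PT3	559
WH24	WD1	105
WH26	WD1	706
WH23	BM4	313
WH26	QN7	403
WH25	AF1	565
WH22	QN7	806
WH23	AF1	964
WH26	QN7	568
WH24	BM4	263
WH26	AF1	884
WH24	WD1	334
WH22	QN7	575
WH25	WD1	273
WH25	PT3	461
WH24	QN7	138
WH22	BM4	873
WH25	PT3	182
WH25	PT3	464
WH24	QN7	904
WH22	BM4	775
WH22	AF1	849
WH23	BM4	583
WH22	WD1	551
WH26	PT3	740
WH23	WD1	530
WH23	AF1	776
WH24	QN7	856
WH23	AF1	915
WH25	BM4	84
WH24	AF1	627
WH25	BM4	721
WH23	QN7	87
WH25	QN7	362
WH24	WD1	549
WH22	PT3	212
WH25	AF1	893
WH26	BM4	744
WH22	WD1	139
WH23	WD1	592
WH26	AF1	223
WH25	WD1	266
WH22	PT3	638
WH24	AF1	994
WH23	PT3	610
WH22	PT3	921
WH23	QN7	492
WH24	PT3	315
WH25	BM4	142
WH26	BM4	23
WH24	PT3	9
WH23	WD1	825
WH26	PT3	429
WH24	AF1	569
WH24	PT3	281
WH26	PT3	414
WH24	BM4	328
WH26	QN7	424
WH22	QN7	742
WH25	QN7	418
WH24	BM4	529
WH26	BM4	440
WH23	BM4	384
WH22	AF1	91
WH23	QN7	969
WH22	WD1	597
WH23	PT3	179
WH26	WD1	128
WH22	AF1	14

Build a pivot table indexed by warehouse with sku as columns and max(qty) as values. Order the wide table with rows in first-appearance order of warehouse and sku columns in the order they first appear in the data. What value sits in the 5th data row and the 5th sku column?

With rows in first-appearance order of warehouse, row 5 is warehouse=WH24. sku columns in first-appearance order: WD1, AF1, BM4, QN7, PT3; column 5 is PT3.
Long rows with warehouse=WH24, sku=PT3: max(315, 9, 281) = 315.

315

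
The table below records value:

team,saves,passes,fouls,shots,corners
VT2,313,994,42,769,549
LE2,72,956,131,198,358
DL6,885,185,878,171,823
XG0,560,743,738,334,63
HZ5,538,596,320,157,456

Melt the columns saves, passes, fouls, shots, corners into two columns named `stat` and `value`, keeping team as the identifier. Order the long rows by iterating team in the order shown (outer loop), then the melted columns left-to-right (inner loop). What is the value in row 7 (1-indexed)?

956

25 rows total (5 × 5). Row 7: index ⌊(7-1)/5⌋ = 1 into team → LE2; (7-1) mod 5 = 1 into the melted columns → passes.
So row 7 is (LE2, passes, 956); value = 956.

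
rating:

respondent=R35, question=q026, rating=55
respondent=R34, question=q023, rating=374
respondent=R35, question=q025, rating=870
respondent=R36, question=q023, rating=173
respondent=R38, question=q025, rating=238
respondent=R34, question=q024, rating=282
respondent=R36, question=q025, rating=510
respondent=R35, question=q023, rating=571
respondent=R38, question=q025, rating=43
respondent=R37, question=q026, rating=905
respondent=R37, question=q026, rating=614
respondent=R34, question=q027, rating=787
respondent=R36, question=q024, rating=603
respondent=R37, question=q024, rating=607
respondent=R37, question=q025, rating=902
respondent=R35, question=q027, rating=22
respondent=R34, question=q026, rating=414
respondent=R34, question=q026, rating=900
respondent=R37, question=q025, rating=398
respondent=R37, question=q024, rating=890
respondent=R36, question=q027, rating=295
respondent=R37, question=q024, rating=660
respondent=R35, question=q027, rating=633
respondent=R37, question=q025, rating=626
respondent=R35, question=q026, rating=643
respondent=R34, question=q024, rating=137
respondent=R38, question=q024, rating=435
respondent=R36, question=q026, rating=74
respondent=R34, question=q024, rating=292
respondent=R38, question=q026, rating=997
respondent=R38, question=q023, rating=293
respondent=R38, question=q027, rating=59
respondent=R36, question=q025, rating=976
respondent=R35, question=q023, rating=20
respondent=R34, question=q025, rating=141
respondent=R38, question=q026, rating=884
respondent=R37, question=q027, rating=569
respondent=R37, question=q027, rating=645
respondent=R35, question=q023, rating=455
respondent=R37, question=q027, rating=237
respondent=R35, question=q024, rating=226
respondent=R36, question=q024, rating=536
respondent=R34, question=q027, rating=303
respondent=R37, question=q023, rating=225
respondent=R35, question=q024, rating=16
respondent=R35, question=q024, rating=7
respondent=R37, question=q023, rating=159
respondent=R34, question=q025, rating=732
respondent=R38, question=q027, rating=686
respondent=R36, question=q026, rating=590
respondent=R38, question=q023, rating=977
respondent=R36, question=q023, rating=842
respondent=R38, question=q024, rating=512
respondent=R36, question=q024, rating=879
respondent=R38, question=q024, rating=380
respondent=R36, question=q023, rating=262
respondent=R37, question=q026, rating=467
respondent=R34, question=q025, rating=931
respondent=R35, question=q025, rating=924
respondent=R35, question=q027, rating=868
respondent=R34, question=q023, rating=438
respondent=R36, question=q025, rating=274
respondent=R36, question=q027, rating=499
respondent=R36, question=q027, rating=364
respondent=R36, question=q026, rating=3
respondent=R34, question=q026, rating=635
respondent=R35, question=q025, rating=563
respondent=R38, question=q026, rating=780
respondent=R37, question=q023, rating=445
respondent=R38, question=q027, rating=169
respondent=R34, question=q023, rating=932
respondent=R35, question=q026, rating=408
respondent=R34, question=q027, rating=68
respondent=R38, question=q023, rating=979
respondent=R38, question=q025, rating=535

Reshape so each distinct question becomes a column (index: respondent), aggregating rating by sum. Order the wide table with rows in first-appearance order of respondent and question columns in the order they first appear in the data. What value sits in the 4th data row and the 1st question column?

With rows in first-appearance order of respondent, row 4 is respondent=R38. question columns in first-appearance order: q026, q023, q025, q024, q027; column 1 is q026.
Long rows with respondent=R38, question=q026: 997 + 884 + 780 = 2661.

2661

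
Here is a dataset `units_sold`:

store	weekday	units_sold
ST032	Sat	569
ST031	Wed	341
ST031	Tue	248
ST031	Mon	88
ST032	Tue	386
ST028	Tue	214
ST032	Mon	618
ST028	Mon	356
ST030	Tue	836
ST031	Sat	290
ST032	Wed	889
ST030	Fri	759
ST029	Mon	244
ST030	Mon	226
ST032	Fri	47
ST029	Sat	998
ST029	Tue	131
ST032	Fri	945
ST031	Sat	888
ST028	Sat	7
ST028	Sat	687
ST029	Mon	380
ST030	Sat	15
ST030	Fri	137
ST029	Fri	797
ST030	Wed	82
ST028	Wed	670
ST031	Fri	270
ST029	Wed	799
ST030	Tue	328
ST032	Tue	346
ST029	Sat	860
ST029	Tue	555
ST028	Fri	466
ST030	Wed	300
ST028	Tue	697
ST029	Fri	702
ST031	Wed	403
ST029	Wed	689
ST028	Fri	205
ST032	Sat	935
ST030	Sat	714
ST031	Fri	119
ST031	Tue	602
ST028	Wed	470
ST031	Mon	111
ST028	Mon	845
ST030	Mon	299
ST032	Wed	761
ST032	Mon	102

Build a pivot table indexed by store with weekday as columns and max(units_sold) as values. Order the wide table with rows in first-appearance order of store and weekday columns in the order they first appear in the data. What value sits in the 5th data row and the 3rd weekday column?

With rows in first-appearance order of store, row 5 is store=ST029. weekday columns in first-appearance order: Sat, Wed, Tue, Mon, Fri; column 3 is Tue.
Long rows with store=ST029, weekday=Tue: max(131, 555) = 555.

555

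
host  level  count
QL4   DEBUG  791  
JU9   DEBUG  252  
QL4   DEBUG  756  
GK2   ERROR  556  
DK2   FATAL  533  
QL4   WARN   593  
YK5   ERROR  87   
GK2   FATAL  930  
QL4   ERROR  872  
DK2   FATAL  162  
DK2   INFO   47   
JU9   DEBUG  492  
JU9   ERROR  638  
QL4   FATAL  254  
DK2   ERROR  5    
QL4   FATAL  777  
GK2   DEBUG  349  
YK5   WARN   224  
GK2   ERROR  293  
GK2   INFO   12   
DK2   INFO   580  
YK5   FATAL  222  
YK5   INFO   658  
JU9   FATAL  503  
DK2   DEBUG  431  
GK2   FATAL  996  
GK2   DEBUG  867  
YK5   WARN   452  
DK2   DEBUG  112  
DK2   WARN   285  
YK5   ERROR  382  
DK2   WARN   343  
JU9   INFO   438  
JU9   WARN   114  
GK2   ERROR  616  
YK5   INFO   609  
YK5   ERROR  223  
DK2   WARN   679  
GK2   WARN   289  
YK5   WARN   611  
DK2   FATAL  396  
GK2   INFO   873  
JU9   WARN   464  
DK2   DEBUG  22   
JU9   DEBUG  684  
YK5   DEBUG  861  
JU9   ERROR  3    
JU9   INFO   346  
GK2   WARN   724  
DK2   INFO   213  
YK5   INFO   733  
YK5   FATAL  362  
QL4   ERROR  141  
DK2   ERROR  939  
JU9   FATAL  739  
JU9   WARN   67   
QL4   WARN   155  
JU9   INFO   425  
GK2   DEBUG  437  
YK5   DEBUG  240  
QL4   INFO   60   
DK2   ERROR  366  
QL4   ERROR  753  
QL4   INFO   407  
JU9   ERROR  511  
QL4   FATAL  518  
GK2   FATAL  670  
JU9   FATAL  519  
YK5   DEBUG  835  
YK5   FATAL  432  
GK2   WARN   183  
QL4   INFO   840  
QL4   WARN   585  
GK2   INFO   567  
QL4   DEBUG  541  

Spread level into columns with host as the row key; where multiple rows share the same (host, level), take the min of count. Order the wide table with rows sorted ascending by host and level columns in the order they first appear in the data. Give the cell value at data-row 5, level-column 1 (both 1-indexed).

With rows sorted ascending by host, row 5 is host=YK5. level columns in first-appearance order: DEBUG, ERROR, FATAL, WARN, INFO; column 1 is DEBUG.
Long rows with host=YK5, level=DEBUG: min(861, 240, 835) = 240.

240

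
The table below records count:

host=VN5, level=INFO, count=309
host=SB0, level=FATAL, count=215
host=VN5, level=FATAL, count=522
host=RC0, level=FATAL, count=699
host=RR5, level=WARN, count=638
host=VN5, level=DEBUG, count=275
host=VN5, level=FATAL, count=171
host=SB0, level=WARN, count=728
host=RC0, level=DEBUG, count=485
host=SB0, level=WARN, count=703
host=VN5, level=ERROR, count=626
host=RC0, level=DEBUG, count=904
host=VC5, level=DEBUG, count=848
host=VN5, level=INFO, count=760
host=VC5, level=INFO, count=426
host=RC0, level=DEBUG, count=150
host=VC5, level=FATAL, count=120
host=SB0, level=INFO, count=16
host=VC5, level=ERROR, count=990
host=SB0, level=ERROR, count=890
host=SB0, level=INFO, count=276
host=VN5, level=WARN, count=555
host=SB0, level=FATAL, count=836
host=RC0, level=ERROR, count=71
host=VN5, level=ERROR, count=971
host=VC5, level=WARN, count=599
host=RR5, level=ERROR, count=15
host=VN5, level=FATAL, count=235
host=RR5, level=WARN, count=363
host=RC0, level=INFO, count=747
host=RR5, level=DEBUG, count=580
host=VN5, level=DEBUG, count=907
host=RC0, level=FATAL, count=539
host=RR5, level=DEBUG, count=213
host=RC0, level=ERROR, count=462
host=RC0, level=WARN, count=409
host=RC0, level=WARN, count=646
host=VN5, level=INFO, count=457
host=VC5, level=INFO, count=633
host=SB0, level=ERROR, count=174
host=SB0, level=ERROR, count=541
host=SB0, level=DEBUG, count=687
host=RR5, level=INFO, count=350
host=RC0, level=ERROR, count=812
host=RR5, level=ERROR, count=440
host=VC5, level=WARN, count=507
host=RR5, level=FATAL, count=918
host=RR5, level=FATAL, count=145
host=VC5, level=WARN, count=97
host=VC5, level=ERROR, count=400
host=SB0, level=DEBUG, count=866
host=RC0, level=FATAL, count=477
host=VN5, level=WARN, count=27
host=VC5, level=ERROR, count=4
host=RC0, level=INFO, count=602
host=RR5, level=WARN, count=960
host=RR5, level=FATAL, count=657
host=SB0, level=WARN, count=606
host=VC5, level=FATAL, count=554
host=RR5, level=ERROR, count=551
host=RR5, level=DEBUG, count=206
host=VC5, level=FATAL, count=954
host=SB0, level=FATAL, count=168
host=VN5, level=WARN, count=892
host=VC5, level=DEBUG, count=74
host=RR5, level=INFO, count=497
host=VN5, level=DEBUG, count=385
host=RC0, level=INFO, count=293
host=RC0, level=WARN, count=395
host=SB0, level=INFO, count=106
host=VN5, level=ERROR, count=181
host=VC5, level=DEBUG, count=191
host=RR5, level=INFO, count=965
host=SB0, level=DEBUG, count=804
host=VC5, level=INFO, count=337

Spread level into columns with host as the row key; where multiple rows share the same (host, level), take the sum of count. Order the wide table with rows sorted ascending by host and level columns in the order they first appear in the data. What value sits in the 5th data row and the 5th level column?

With rows sorted ascending by host, row 5 is host=VN5. level columns in first-appearance order: INFO, FATAL, WARN, DEBUG, ERROR; column 5 is ERROR.
Long rows with host=VN5, level=ERROR: 626 + 971 + 181 = 1778.

1778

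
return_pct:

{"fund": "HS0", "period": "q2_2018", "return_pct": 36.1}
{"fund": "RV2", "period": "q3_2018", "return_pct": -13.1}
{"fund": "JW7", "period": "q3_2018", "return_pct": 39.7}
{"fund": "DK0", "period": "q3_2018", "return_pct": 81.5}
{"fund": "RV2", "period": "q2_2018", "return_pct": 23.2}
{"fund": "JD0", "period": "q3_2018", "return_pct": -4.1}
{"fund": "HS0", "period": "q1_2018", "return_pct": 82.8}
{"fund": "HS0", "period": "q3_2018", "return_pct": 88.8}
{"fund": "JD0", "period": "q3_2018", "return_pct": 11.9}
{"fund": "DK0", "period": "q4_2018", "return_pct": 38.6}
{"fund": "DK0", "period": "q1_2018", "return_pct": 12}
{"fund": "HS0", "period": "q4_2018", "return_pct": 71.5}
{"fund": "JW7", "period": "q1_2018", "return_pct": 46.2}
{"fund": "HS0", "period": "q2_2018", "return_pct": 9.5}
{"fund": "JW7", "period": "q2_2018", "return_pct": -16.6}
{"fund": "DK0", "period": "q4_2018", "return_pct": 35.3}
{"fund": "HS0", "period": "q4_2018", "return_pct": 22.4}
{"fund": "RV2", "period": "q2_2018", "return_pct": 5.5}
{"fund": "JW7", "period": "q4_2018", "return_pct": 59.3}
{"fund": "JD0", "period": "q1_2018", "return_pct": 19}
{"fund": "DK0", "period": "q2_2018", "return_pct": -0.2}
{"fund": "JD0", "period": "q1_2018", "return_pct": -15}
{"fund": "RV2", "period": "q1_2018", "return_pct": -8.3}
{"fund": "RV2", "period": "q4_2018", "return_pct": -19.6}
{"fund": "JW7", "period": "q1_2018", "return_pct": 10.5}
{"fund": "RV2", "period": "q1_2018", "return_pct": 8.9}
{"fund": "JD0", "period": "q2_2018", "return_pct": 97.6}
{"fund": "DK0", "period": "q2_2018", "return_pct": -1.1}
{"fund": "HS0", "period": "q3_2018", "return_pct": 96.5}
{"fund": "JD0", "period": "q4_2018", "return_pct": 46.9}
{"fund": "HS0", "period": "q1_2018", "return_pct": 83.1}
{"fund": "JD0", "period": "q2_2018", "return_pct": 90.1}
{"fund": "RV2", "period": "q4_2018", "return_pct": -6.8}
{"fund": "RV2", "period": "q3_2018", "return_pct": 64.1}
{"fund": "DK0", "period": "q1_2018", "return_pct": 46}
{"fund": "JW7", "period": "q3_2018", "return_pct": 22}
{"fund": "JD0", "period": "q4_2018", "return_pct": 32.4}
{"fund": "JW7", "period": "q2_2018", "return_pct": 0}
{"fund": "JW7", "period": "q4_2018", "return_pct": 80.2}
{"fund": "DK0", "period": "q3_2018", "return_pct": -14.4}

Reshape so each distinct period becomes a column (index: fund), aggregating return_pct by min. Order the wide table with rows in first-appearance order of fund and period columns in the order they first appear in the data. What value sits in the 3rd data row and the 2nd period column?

With rows in first-appearance order of fund, row 3 is fund=JW7. period columns in first-appearance order: q2_2018, q3_2018, q1_2018, q4_2018; column 2 is q3_2018.
Long rows with fund=JW7, period=q3_2018: min(39.7, 22) = 22.

22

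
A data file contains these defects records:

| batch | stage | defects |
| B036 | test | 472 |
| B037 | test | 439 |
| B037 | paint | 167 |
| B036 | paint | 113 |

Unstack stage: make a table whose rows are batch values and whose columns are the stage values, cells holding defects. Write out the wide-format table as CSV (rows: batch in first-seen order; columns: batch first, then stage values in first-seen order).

Columns: batch plus the 2 distinct stage values (test, paint).
For example, row B036 column test takes defects=472 from the long row (B036, test).

batch,test,paint
B036,472,113
B037,439,167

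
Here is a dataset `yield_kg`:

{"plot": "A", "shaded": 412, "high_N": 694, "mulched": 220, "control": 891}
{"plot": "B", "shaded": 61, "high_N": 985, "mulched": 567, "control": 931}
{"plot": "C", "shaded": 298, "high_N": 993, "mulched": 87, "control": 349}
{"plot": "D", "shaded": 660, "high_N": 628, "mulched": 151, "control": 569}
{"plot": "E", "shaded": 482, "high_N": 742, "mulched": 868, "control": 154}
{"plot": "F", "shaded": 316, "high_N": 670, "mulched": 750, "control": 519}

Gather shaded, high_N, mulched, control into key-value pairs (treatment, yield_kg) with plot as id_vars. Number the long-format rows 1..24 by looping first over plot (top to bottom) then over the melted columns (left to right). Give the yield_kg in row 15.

151

24 rows total (6 × 4). Row 15: index ⌊(15-1)/4⌋ = 3 into plot → D; (15-1) mod 4 = 2 into the melted columns → mulched.
So row 15 is (D, mulched, 151); yield_kg = 151.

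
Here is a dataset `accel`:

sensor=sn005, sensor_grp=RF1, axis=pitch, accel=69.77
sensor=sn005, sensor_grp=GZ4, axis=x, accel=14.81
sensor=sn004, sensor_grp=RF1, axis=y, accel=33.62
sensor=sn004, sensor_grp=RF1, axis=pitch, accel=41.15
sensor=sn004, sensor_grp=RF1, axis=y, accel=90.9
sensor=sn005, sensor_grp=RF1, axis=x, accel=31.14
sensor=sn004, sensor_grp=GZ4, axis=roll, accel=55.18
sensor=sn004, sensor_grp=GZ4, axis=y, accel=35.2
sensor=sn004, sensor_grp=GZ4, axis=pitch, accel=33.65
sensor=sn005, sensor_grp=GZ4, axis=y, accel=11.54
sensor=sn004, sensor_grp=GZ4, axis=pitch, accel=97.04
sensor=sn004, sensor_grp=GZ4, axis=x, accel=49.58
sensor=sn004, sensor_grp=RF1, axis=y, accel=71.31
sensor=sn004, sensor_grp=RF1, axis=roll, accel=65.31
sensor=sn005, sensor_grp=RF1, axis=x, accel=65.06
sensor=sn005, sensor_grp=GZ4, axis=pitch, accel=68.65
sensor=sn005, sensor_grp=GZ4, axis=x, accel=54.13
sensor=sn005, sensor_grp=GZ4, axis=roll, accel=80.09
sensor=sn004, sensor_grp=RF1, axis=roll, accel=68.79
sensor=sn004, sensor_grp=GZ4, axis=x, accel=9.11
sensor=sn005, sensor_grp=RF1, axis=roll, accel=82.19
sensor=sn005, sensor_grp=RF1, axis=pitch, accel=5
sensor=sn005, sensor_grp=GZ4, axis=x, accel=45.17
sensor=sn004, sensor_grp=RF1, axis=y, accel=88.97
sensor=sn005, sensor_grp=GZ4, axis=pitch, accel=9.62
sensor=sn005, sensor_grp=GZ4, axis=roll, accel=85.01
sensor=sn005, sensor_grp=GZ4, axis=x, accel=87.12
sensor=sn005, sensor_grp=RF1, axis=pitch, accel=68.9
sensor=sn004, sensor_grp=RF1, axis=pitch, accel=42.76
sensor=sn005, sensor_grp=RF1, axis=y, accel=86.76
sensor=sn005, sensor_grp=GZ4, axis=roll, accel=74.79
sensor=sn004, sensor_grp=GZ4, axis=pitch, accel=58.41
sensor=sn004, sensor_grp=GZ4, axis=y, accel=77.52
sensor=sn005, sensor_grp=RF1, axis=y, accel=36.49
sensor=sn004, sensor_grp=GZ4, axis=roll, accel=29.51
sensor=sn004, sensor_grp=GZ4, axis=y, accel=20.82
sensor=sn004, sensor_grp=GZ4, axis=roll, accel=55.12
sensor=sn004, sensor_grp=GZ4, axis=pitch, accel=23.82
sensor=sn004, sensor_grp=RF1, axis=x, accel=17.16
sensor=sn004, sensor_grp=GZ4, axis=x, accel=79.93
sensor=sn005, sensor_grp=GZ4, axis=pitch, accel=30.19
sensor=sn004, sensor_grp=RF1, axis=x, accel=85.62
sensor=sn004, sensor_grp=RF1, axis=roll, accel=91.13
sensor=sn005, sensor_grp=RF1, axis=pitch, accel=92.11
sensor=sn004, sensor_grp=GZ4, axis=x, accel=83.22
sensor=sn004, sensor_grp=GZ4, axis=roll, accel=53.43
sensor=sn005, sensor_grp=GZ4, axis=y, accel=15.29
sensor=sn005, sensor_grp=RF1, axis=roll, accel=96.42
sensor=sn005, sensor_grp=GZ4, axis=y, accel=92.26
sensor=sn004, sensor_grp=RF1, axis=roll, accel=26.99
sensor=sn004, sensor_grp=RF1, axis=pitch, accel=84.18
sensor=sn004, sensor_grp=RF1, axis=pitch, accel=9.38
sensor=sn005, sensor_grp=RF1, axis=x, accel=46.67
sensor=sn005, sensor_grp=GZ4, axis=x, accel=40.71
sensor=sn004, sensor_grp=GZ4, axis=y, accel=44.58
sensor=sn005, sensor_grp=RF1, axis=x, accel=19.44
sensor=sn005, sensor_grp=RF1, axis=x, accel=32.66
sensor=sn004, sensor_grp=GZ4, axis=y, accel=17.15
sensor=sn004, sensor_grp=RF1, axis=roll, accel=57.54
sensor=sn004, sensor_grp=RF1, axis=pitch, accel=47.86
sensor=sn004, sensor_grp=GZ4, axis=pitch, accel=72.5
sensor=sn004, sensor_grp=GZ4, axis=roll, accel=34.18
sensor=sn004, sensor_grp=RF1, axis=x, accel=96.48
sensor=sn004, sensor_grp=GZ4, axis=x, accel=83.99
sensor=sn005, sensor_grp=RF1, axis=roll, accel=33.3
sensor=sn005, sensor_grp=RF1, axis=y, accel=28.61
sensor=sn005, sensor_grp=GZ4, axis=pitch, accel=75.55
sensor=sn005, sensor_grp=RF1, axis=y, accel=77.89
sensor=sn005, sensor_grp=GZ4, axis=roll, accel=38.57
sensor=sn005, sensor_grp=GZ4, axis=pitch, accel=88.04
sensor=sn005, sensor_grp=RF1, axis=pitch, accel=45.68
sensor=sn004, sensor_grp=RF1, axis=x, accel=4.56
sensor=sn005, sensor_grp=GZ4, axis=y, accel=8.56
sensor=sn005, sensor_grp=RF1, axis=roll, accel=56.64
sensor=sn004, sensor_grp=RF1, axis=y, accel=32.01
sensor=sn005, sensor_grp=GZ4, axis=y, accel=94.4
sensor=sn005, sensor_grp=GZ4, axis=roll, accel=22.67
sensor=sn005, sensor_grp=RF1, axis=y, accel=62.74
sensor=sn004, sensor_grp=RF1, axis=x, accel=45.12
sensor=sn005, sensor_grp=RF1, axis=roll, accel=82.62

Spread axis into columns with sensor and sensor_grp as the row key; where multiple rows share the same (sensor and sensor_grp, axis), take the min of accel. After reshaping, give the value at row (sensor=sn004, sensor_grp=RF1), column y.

32.01

Rows with sensor=sn004, sensor_grp=RF1 and axis=y: accel values are 33.62, 90.9, 71.31, 88.97, 32.01.
min(33.62, 90.9, 71.31, 88.97, 32.01) = 32.01.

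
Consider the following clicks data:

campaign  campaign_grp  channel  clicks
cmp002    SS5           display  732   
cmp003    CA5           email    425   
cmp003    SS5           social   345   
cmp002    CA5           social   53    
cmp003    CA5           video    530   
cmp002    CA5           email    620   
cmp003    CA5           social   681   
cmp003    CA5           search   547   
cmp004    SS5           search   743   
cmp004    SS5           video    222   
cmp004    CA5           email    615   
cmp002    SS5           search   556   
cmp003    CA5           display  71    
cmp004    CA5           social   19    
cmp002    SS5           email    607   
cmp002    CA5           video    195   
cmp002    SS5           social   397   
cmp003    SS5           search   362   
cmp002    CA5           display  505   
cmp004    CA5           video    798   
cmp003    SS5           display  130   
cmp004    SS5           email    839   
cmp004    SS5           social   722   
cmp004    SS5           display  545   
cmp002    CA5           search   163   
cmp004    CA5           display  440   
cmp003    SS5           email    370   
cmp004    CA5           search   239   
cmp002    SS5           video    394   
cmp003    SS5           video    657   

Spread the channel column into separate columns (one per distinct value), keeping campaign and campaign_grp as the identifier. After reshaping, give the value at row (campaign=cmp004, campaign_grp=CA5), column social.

19

Wide layout: rows indexed by campaign and campaign_grp, columns are the 5 distinct channel values (display, email, social, video, search).
Cell (campaign=cmp004, campaign_grp=CA5, channel=social) draws from the long row where campaign=cmp004, campaign_grp=CA5 and channel=social, which has clicks=19.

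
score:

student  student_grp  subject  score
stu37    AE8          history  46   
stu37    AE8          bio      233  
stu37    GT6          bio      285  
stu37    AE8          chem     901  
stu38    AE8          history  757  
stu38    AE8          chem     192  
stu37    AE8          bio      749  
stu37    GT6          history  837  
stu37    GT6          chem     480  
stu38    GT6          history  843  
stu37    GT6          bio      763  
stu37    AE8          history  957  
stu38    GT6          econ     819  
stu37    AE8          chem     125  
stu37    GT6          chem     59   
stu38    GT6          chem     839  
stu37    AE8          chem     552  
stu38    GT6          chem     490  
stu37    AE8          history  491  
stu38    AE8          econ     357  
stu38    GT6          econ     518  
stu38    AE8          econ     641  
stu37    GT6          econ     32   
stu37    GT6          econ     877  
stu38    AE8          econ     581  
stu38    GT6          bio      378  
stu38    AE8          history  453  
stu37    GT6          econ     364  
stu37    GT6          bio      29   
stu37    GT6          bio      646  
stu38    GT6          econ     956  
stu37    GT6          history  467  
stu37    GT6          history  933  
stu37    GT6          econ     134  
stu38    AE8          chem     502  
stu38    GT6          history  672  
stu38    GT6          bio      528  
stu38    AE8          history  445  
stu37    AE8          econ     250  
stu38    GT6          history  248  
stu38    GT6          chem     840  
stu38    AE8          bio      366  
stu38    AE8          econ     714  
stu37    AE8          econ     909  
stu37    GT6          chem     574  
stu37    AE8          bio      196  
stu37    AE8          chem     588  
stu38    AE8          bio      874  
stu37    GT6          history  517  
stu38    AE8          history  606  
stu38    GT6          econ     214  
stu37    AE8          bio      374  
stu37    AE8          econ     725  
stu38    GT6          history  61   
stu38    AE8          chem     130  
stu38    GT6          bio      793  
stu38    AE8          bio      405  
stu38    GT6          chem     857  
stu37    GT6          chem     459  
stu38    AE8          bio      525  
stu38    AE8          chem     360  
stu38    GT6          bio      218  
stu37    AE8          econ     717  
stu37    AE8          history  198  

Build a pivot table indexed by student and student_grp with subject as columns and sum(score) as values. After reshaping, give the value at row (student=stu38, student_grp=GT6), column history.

Rows with student=stu38, student_grp=GT6 and subject=history: score values are 843, 672, 248, 61.
843 + 672 + 248 + 61 = 1824.

1824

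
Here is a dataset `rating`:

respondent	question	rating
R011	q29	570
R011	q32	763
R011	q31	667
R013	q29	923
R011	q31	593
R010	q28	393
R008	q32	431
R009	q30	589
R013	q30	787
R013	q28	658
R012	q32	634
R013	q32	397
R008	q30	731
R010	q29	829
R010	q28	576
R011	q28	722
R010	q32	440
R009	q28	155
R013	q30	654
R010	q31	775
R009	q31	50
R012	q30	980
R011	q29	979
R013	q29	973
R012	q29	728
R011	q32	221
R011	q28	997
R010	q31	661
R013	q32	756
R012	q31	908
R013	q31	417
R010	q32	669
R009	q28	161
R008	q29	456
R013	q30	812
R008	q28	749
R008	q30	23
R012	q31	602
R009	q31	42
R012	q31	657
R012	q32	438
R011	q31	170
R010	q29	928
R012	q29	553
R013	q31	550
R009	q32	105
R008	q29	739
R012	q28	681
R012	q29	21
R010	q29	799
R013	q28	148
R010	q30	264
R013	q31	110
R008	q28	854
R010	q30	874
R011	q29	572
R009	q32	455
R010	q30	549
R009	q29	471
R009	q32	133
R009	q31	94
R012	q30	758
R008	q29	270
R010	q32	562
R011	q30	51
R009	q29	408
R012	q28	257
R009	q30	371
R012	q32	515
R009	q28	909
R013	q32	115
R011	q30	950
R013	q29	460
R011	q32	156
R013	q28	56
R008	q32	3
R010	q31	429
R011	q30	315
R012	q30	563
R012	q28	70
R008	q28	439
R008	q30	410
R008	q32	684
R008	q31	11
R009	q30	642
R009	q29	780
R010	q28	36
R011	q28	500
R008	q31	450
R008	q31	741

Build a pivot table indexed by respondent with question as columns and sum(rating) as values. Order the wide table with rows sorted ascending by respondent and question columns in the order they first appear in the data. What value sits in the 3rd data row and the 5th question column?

1687

With rows sorted ascending by respondent, row 3 is respondent=R010. question columns in first-appearance order: q29, q32, q31, q28, q30; column 5 is q30.
Long rows with respondent=R010, question=q30: 264 + 874 + 549 = 1687.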